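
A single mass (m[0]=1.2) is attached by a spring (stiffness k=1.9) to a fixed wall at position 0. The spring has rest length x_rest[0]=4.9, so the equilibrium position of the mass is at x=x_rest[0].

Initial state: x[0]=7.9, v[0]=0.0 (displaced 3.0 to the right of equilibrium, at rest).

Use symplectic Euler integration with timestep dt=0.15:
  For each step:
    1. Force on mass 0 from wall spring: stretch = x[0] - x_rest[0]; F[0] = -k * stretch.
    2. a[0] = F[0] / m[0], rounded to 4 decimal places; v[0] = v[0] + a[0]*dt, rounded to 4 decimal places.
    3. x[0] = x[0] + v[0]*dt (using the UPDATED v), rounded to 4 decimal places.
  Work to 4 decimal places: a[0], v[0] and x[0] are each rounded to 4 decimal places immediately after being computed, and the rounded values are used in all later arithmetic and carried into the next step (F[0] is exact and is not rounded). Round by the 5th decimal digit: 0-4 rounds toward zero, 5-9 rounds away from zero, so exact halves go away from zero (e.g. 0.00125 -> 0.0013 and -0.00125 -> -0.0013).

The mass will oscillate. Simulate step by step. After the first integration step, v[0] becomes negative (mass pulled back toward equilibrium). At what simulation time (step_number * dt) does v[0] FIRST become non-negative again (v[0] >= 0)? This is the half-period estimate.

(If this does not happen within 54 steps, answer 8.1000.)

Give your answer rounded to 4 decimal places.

Answer: 2.5500

Derivation:
Step 0: x=[7.9000] v=[0.0000]
Step 1: x=[7.7931] v=[-0.7125]
Step 2: x=[7.5832] v=[-1.3996]
Step 3: x=[7.2777] v=[-2.0369]
Step 4: x=[6.8875] v=[-2.6016]
Step 5: x=[6.4265] v=[-3.0736]
Step 6: x=[5.9111] v=[-3.4362]
Step 7: x=[5.3597] v=[-3.6763]
Step 8: x=[4.7919] v=[-3.7855]
Step 9: x=[4.2279] v=[-3.7598]
Step 10: x=[3.6879] v=[-3.6002]
Step 11: x=[3.1911] v=[-3.3123]
Step 12: x=[2.7551] v=[-2.9064]
Step 13: x=[2.3956] v=[-2.3970]
Step 14: x=[2.1253] v=[-1.8022]
Step 15: x=[1.9538] v=[-1.1432]
Step 16: x=[1.8873] v=[-0.4435]
Step 17: x=[1.9281] v=[0.2720]
First v>=0 after going negative at step 17, time=2.5500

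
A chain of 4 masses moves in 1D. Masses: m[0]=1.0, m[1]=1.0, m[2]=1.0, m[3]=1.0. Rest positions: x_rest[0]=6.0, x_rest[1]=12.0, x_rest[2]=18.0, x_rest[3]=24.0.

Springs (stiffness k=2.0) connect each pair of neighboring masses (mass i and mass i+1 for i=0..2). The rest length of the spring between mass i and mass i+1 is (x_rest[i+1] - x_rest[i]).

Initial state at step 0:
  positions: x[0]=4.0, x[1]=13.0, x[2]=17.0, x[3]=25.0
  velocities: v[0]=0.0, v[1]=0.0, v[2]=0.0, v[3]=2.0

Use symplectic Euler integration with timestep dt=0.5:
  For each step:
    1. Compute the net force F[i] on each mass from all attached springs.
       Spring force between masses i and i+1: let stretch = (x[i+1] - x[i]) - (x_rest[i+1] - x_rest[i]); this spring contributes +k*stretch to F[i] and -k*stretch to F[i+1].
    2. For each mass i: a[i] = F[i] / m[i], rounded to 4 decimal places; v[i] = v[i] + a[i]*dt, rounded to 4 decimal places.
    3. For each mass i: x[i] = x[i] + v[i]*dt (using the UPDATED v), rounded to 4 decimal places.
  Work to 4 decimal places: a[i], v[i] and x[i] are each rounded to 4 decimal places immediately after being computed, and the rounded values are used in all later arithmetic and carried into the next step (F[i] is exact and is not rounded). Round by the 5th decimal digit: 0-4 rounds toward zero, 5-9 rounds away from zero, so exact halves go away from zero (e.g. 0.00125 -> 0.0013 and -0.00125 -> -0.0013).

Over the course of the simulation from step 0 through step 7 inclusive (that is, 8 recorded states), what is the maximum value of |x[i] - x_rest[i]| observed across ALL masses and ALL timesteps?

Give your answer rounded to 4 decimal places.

Answer: 3.0938

Derivation:
Step 0: x=[4.0000 13.0000 17.0000 25.0000] v=[0.0000 0.0000 0.0000 2.0000]
Step 1: x=[5.5000 10.5000 19.0000 25.0000] v=[3.0000 -5.0000 4.0000 0.0000]
Step 2: x=[6.5000 9.7500 19.7500 25.0000] v=[2.0000 -1.5000 1.5000 0.0000]
Step 3: x=[6.1250 12.3750 18.1250 25.3750] v=[-0.7500 5.2500 -3.2500 0.7500]
Step 4: x=[5.8750 14.7500 17.2500 25.1250] v=[-0.5000 4.7500 -1.7500 -0.5000]
Step 5: x=[7.0625 13.9375 19.0625 23.9375] v=[2.3750 -1.6250 3.6250 -2.3750]
Step 6: x=[8.6875 12.2500 20.7500 23.3125] v=[3.2500 -3.3750 3.3750 -1.2500]
Step 7: x=[9.0938 13.0313 19.4688 24.4063] v=[0.8125 1.5625 -2.5625 2.1875]
Max displacement = 3.0938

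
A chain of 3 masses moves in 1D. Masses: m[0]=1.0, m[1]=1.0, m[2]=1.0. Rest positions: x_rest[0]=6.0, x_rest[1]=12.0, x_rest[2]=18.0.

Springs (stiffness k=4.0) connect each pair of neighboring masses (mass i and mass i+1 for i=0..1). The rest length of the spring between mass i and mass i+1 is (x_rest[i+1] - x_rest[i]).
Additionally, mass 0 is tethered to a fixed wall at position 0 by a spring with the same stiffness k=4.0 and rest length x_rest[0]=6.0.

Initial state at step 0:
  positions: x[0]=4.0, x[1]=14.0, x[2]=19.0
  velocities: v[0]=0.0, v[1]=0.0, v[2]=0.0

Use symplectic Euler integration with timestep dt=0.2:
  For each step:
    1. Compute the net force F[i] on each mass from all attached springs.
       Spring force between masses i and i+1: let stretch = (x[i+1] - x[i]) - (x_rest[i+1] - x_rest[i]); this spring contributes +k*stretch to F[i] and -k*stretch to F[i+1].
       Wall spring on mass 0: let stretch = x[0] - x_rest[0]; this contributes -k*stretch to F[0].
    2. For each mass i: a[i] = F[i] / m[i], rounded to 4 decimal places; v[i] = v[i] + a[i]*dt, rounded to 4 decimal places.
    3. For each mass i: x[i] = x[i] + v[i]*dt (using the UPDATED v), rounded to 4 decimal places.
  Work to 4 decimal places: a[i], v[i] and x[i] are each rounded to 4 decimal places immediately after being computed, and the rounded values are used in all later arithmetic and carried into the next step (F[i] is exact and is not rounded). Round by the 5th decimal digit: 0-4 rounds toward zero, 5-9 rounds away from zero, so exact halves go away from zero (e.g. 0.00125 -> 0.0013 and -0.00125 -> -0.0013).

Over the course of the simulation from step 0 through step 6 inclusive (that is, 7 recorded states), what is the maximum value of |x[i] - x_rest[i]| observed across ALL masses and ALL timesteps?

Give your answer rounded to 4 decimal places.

Answer: 2.4301

Derivation:
Step 0: x=[4.0000 14.0000 19.0000] v=[0.0000 0.0000 0.0000]
Step 1: x=[4.9600 13.2000 19.1600] v=[4.8000 -4.0000 0.8000]
Step 2: x=[6.4448 12.0352 19.3264] v=[7.4240 -5.8240 0.8320]
Step 3: x=[7.7929 11.1425 19.2862] v=[6.7405 -4.4634 -0.2010]
Step 4: x=[8.4301 11.0169 18.9030] v=[3.1859 -0.6281 -1.9160]
Step 5: x=[8.1324 11.7392 18.2180] v=[-1.4887 3.6113 -3.4249]
Step 6: x=[7.1106 12.9210 17.4564] v=[-5.1092 5.9089 -3.8079]
Max displacement = 2.4301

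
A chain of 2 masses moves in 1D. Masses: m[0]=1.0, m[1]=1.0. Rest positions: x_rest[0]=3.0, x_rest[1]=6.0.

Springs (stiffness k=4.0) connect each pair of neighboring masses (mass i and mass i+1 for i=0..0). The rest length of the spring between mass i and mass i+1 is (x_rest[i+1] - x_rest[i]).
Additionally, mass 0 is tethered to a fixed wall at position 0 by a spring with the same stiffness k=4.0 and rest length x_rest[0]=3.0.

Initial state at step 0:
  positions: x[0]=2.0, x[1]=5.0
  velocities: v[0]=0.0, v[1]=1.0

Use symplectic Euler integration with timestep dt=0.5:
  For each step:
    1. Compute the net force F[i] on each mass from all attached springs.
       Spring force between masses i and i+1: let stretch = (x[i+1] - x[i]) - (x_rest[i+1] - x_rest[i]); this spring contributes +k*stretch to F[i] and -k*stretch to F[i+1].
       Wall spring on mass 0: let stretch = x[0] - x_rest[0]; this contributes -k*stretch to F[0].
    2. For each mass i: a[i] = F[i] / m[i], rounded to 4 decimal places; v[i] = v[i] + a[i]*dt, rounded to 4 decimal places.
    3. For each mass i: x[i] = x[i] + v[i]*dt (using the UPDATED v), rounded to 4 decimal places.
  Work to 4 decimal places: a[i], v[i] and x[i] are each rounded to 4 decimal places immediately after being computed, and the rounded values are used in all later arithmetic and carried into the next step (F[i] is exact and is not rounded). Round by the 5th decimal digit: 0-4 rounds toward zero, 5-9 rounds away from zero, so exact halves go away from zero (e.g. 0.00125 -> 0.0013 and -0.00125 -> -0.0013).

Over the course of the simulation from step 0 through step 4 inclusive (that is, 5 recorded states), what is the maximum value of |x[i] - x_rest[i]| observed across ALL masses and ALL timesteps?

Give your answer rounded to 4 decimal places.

Answer: 1.5000

Derivation:
Step 0: x=[2.0000 5.0000] v=[0.0000 1.0000]
Step 1: x=[3.0000 5.5000] v=[2.0000 1.0000]
Step 2: x=[3.5000 6.5000] v=[1.0000 2.0000]
Step 3: x=[3.5000 7.5000] v=[0.0000 2.0000]
Step 4: x=[4.0000 7.5000] v=[1.0000 0.0000]
Max displacement = 1.5000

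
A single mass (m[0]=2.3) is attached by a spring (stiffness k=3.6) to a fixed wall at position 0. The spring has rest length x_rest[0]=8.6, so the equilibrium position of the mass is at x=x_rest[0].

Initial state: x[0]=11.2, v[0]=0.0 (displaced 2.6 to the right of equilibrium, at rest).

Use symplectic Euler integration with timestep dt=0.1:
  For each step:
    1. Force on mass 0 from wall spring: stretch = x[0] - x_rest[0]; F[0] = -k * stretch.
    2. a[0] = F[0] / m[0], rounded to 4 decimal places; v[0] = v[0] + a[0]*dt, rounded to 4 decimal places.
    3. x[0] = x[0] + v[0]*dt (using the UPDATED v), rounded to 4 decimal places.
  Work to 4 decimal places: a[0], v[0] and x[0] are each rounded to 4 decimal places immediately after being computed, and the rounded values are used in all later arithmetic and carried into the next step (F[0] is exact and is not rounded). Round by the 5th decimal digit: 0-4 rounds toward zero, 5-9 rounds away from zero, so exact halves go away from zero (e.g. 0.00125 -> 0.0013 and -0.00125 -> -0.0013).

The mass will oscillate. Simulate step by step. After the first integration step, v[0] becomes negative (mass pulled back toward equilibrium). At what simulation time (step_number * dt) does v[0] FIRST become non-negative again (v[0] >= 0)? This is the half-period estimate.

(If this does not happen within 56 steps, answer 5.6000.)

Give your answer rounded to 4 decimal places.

Step 0: x=[11.2000] v=[0.0000]
Step 1: x=[11.1593] v=[-0.4070]
Step 2: x=[11.0785] v=[-0.8076]
Step 3: x=[10.9590] v=[-1.1955]
Step 4: x=[10.8025] v=[-1.5647]
Step 5: x=[10.6116] v=[-1.9094]
Step 6: x=[10.3892] v=[-2.2243]
Step 7: x=[10.1388] v=[-2.5044]
Step 8: x=[9.8643] v=[-2.7453]
Step 9: x=[9.5700] v=[-2.9432]
Step 10: x=[9.2605] v=[-3.0950]
Step 11: x=[8.9407] v=[-3.1984]
Step 12: x=[8.6155] v=[-3.2517]
Step 13: x=[8.2901] v=[-3.2541]
Step 14: x=[7.9695] v=[-3.2056]
Step 15: x=[7.6588] v=[-3.1069]
Step 16: x=[7.3628] v=[-2.9596]
Step 17: x=[7.0862] v=[-2.7660]
Step 18: x=[6.8333] v=[-2.5291]
Step 19: x=[6.6080] v=[-2.2526]
Step 20: x=[6.4139] v=[-1.9408]
Step 21: x=[6.2540] v=[-1.5986]
Step 22: x=[6.1309] v=[-1.2314]
Step 23: x=[6.0464] v=[-0.8449]
Step 24: x=[6.0019] v=[-0.4452]
Step 25: x=[5.9981] v=[-0.0385]
Step 26: x=[6.0350] v=[0.3688]
First v>=0 after going negative at step 26, time=2.6000

Answer: 2.6000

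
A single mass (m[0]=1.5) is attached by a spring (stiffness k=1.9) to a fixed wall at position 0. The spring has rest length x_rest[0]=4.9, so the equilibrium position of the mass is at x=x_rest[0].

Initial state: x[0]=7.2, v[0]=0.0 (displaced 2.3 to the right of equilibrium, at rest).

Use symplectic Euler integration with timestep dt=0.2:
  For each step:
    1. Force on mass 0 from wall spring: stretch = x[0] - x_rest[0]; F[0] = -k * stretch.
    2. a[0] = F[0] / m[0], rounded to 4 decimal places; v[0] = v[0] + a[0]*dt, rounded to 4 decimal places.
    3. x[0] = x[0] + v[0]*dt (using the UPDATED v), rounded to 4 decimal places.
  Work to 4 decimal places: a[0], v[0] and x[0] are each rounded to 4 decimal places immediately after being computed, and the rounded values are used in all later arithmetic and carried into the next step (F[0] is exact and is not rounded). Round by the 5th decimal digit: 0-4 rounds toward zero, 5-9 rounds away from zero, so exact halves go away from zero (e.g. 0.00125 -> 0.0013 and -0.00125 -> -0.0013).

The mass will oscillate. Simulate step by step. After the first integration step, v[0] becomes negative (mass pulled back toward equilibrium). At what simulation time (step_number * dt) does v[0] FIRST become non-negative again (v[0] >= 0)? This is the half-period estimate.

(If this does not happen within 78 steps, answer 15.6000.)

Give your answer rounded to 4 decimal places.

Answer: 2.8000

Derivation:
Step 0: x=[7.2000] v=[0.0000]
Step 1: x=[7.0835] v=[-0.5827]
Step 2: x=[6.8563] v=[-1.1359]
Step 3: x=[6.5300] v=[-1.6315]
Step 4: x=[6.1211] v=[-2.0444]
Step 5: x=[5.6504] v=[-2.3537]
Step 6: x=[5.1416] v=[-2.5438]
Step 7: x=[4.6206] v=[-2.6050]
Step 8: x=[4.1138] v=[-2.5342]
Step 9: x=[3.6468] v=[-2.3350]
Step 10: x=[3.2433] v=[-2.0175]
Step 11: x=[2.9237] v=[-1.5978]
Step 12: x=[2.7043] v=[-1.0971]
Step 13: x=[2.5961] v=[-0.5409]
Step 14: x=[2.6047] v=[0.0428]
First v>=0 after going negative at step 14, time=2.8000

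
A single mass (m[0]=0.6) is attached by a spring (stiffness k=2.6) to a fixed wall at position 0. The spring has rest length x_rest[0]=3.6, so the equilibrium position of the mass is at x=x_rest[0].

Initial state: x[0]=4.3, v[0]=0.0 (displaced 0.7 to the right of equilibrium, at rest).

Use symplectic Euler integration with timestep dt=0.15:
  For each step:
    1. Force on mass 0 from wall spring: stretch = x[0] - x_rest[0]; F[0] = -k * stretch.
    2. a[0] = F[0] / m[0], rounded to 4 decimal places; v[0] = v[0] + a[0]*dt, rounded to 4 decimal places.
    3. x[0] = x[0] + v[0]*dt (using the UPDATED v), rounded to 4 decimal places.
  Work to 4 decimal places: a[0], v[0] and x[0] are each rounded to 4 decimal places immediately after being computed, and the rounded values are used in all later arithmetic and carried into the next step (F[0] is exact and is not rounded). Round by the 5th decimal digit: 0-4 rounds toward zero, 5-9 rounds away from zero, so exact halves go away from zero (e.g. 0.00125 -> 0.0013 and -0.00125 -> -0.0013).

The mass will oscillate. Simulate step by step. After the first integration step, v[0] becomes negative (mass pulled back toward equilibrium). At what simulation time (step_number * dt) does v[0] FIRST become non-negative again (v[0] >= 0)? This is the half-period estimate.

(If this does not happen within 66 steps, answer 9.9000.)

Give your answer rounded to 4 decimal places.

Answer: 1.6500

Derivation:
Step 0: x=[4.3000] v=[0.0000]
Step 1: x=[4.2318] v=[-0.4550]
Step 2: x=[4.1019] v=[-0.8657]
Step 3: x=[3.9231] v=[-1.1919]
Step 4: x=[3.7128] v=[-1.4019]
Step 5: x=[3.4915] v=[-1.4752]
Step 6: x=[3.2808] v=[-1.4047]
Step 7: x=[3.1012] v=[-1.1972]
Step 8: x=[2.9703] v=[-0.8730]
Step 9: x=[2.9007] v=[-0.4637]
Step 10: x=[2.8993] v=[-0.0092]
Step 11: x=[2.9662] v=[0.4463]
First v>=0 after going negative at step 11, time=1.6500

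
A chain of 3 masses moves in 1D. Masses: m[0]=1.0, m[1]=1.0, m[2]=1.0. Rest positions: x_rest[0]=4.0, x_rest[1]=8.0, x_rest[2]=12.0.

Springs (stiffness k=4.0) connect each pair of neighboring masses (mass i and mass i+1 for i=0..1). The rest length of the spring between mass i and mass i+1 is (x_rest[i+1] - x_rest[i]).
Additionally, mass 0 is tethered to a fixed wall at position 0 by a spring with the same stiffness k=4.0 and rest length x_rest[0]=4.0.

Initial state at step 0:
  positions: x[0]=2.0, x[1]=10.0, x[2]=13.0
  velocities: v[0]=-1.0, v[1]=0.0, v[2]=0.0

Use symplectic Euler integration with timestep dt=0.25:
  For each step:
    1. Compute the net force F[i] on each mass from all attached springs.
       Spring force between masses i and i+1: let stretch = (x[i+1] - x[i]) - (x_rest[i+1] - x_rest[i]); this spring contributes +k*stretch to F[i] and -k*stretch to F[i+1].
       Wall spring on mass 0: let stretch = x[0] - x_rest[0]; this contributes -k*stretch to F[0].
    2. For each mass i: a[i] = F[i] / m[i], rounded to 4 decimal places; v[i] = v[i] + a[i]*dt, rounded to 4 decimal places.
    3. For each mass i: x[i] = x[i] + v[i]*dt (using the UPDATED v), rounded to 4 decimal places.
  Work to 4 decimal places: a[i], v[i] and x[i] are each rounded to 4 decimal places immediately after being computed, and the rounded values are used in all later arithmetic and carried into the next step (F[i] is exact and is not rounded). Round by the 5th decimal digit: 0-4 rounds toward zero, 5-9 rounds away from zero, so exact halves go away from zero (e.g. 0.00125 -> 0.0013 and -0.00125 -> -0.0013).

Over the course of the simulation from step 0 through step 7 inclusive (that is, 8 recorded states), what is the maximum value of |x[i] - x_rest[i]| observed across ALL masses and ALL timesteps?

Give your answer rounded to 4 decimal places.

Answer: 2.1563

Derivation:
Step 0: x=[2.0000 10.0000 13.0000] v=[-1.0000 0.0000 0.0000]
Step 1: x=[3.2500 8.7500 13.2500] v=[5.0000 -5.0000 1.0000]
Step 2: x=[5.0625 7.2500 13.3750] v=[7.2500 -6.0000 0.5000]
Step 3: x=[6.1563 6.7344 12.9688] v=[4.3750 -2.0625 -1.6250]
Step 4: x=[5.8555 7.6329 12.0040] v=[-1.2032 3.5938 -3.8594]
Step 5: x=[4.5352 9.1798 10.9464] v=[-5.2813 6.1875 -4.2305]
Step 6: x=[3.2422 10.0072 10.4471] v=[-5.1719 3.3095 -1.9971]
Step 7: x=[2.8299 9.2533 10.8379] v=[-1.6491 -3.0156 1.5630]
Max displacement = 2.1563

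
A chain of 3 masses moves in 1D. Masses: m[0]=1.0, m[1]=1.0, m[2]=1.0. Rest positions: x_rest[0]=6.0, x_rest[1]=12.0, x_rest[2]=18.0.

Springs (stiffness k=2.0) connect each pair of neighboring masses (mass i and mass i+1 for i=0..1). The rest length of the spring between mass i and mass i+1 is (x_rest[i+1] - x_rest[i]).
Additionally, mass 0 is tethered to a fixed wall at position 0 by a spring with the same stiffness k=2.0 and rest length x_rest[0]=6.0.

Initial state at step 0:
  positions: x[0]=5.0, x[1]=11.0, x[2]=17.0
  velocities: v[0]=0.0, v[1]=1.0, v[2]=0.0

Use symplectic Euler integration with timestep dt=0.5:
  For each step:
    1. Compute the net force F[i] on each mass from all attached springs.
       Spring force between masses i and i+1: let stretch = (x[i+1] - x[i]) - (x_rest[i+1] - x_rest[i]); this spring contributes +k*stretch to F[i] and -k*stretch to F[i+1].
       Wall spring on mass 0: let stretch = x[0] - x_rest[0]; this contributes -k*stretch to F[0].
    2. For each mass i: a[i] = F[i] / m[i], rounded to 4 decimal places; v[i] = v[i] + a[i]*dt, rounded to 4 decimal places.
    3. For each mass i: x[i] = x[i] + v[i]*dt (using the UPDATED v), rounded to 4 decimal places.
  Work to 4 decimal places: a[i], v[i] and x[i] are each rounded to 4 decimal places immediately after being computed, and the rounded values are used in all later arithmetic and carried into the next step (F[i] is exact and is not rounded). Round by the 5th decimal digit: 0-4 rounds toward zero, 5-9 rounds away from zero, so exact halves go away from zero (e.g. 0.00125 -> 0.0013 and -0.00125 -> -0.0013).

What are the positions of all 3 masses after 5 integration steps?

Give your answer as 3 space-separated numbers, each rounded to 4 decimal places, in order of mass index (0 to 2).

Answer: 5.9688 12.8125 19.0313

Derivation:
Step 0: x=[5.0000 11.0000 17.0000] v=[0.0000 1.0000 0.0000]
Step 1: x=[5.5000 11.5000 17.0000] v=[1.0000 1.0000 0.0000]
Step 2: x=[6.2500 11.7500 17.2500] v=[1.5000 0.5000 0.5000]
Step 3: x=[6.6250 12.0000 17.7500] v=[0.7500 0.5000 1.0000]
Step 4: x=[6.3750 12.4375 18.3750] v=[-0.5000 0.8750 1.2500]
Step 5: x=[5.9688 12.8125 19.0313] v=[-0.8125 0.7500 1.3125]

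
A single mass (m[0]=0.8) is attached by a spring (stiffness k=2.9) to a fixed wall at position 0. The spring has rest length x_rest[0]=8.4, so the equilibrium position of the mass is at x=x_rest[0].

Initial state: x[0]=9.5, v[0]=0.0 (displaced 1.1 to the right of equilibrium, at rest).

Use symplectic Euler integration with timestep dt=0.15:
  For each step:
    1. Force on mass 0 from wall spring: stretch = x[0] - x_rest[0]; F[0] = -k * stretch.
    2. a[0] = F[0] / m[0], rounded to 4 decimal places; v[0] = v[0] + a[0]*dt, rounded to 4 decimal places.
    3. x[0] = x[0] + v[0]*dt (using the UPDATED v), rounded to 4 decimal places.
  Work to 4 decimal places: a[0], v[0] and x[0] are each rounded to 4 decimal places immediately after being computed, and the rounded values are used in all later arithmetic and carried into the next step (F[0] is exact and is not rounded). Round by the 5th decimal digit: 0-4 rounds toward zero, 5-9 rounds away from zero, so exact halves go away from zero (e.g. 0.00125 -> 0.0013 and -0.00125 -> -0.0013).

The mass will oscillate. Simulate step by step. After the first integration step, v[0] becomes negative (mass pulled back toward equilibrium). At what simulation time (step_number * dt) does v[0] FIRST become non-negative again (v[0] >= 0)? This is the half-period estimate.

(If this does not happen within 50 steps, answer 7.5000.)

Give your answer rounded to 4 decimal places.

Answer: 1.6500

Derivation:
Step 0: x=[9.5000] v=[0.0000]
Step 1: x=[9.4103] v=[-0.5981]
Step 2: x=[9.2382] v=[-1.1474]
Step 3: x=[8.9977] v=[-1.6032]
Step 4: x=[8.7085] v=[-1.9282]
Step 5: x=[8.3941] v=[-2.0959]
Step 6: x=[8.0802] v=[-2.0927]
Step 7: x=[7.7924] v=[-1.9188]
Step 8: x=[7.5541] v=[-1.5884]
Step 9: x=[7.3848] v=[-1.1284]
Step 10: x=[7.2983] v=[-0.5764]
Step 11: x=[7.3017] v=[0.0227]
First v>=0 after going negative at step 11, time=1.6500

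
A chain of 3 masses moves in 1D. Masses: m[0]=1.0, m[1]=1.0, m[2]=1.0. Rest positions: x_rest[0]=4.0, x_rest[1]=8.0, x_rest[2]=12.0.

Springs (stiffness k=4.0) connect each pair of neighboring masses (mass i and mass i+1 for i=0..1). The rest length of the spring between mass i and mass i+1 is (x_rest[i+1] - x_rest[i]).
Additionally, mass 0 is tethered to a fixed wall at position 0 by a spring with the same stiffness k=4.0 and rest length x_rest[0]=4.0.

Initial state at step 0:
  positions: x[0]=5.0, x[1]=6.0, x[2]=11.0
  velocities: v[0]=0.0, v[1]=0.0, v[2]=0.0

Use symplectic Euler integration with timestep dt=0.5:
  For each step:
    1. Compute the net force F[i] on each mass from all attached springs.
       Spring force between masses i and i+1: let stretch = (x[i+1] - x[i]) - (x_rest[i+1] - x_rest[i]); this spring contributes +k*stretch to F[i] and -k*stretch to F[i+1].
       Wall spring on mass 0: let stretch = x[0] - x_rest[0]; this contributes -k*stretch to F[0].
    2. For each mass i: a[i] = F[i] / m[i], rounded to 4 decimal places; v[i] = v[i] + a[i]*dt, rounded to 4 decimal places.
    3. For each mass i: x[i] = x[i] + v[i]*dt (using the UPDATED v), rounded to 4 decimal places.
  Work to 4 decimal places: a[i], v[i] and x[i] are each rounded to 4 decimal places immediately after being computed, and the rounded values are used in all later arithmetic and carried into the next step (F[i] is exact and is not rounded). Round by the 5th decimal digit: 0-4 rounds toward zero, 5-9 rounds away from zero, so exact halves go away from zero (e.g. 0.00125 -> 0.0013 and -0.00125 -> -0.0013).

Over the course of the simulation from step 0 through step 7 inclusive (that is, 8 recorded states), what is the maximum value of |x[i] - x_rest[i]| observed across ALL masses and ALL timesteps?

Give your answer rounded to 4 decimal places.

Answer: 3.0000

Derivation:
Step 0: x=[5.0000 6.0000 11.0000] v=[0.0000 0.0000 0.0000]
Step 1: x=[1.0000 10.0000 10.0000] v=[-8.0000 8.0000 -2.0000]
Step 2: x=[5.0000 5.0000 13.0000] v=[8.0000 -10.0000 6.0000]
Step 3: x=[4.0000 8.0000 12.0000] v=[-2.0000 6.0000 -2.0000]
Step 4: x=[3.0000 11.0000 11.0000] v=[-2.0000 6.0000 -2.0000]
Step 5: x=[7.0000 6.0000 14.0000] v=[8.0000 -10.0000 6.0000]
Step 6: x=[3.0000 10.0000 13.0000] v=[-8.0000 8.0000 -2.0000]
Step 7: x=[3.0000 10.0000 13.0000] v=[0.0000 0.0000 0.0000]
Max displacement = 3.0000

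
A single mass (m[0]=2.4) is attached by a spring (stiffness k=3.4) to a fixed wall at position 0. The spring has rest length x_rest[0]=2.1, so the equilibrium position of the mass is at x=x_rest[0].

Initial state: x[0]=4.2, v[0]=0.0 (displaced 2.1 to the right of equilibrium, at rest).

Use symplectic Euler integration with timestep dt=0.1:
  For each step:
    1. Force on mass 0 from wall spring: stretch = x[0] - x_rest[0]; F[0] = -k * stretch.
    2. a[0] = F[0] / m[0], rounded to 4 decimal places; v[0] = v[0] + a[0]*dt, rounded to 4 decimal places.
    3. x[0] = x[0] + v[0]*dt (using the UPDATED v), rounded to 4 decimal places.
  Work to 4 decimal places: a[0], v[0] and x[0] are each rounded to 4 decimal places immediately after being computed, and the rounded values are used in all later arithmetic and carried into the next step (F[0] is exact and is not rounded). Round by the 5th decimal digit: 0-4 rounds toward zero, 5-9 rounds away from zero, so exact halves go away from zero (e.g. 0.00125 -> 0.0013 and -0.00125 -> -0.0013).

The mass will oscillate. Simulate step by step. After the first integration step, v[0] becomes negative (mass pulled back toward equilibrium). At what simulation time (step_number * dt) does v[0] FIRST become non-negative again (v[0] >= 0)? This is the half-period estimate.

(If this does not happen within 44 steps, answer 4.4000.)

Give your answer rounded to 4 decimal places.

Step 0: x=[4.2000] v=[0.0000]
Step 1: x=[4.1703] v=[-0.2975]
Step 2: x=[4.1112] v=[-0.5908]
Step 3: x=[4.0236] v=[-0.8757]
Step 4: x=[3.9088] v=[-1.1482]
Step 5: x=[3.7684] v=[-1.4045]
Step 6: x=[3.6043] v=[-1.6409]
Step 7: x=[3.4189] v=[-1.8540]
Step 8: x=[3.2148] v=[-2.0408]
Step 9: x=[2.9949] v=[-2.1987]
Step 10: x=[2.7624] v=[-2.3255]
Step 11: x=[2.5205] v=[-2.4193]
Step 12: x=[2.2726] v=[-2.4789]
Step 13: x=[2.0223] v=[-2.5034]
Step 14: x=[1.7731] v=[-2.4924]
Step 15: x=[1.5285] v=[-2.4461]
Step 16: x=[1.2920] v=[-2.3651]
Step 17: x=[1.0669] v=[-2.2506]
Step 18: x=[0.8565] v=[-2.1042]
Step 19: x=[0.6637] v=[-1.9280]
Step 20: x=[0.4913] v=[-1.7245]
Step 21: x=[0.3416] v=[-1.4966]
Step 22: x=[0.2169] v=[-1.2475]
Step 23: x=[0.1188] v=[-0.9807]
Step 24: x=[0.0488] v=[-0.7000]
Step 25: x=[0.0079] v=[-0.4094]
Step 26: x=[-0.0034] v=[-0.1130]
Step 27: x=[0.0151] v=[0.1850]
First v>=0 after going negative at step 27, time=2.7000

Answer: 2.7000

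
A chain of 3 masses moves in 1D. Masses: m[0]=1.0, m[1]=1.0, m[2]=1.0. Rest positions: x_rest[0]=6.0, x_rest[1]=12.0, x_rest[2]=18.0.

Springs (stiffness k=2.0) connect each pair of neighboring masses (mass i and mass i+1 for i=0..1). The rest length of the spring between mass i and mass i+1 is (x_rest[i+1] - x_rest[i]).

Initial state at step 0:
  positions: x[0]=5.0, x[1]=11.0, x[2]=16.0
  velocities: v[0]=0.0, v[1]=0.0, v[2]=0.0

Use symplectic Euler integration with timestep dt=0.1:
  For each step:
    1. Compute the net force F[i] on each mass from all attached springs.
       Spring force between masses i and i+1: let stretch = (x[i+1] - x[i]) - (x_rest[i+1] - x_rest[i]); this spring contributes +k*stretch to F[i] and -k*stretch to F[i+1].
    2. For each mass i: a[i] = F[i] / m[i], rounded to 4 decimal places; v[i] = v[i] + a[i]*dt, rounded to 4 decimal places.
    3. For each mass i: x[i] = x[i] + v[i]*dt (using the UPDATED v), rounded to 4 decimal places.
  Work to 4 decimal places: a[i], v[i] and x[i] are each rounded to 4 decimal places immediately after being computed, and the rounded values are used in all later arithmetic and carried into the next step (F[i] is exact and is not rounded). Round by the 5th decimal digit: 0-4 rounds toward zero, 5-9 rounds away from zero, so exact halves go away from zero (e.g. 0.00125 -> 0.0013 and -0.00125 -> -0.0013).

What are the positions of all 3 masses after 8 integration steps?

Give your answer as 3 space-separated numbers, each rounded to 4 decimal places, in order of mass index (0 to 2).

Answer: 4.9298 10.5007 16.5694

Derivation:
Step 0: x=[5.0000 11.0000 16.0000] v=[0.0000 0.0000 0.0000]
Step 1: x=[5.0000 10.9800 16.0200] v=[0.0000 -0.2000 0.2000]
Step 2: x=[4.9996 10.9412 16.0592] v=[-0.0040 -0.3880 0.3920]
Step 3: x=[4.9980 10.8859 16.1160] v=[-0.0157 -0.5527 0.5684]
Step 4: x=[4.9942 10.8175 16.1882] v=[-0.0381 -0.6843 0.7224]
Step 5: x=[4.9869 10.7400 16.2730] v=[-0.0734 -0.7748 0.8483]
Step 6: x=[4.9746 10.6581 16.3672] v=[-0.1228 -0.8188 0.9417]
Step 7: x=[4.9560 10.5767 16.4672] v=[-0.1861 -0.8137 0.9999]
Step 8: x=[4.9298 10.5007 16.5694] v=[-0.2620 -0.7597 1.0218]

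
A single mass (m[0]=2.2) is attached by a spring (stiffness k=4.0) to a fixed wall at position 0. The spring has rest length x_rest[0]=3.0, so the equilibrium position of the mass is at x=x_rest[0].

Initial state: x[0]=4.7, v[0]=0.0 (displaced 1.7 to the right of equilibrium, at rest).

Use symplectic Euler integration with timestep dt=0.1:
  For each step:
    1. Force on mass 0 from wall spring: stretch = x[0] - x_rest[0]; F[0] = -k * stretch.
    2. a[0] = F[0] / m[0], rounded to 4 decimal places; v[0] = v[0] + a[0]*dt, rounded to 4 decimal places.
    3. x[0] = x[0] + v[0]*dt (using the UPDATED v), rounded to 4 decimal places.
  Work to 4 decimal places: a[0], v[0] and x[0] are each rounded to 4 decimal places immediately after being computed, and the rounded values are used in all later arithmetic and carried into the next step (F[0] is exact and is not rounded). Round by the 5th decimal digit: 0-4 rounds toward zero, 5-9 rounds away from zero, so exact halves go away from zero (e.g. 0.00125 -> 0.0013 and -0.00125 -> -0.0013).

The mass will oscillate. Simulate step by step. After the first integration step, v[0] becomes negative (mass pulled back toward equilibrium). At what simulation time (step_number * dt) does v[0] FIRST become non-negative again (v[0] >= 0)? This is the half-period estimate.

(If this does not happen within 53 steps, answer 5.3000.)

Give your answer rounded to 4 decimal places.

Step 0: x=[4.7000] v=[0.0000]
Step 1: x=[4.6691] v=[-0.3091]
Step 2: x=[4.6078] v=[-0.6126]
Step 3: x=[4.5173] v=[-0.9049]
Step 4: x=[4.3992] v=[-1.1808]
Step 5: x=[4.2557] v=[-1.4352]
Step 6: x=[4.0894] v=[-1.6635]
Step 7: x=[3.9032] v=[-1.8616]
Step 8: x=[3.7006] v=[-2.0258]
Step 9: x=[3.4853] v=[-2.1532]
Step 10: x=[3.2612] v=[-2.2414]
Step 11: x=[3.0323] v=[-2.2889]
Step 12: x=[2.8028] v=[-2.2948]
Step 13: x=[2.5769] v=[-2.2590]
Step 14: x=[2.3587] v=[-2.1821]
Step 15: x=[2.1522] v=[-2.0655]
Step 16: x=[1.9611] v=[-1.9114]
Step 17: x=[1.7889] v=[-1.7225]
Step 18: x=[1.6387] v=[-1.5023]
Step 19: x=[1.5132] v=[-1.2548]
Step 20: x=[1.4148] v=[-0.9845]
Step 21: x=[1.3452] v=[-0.6963]
Step 22: x=[1.3057] v=[-0.3954]
Step 23: x=[1.2970] v=[-0.0874]
Step 24: x=[1.3192] v=[0.2222]
First v>=0 after going negative at step 24, time=2.4000

Answer: 2.4000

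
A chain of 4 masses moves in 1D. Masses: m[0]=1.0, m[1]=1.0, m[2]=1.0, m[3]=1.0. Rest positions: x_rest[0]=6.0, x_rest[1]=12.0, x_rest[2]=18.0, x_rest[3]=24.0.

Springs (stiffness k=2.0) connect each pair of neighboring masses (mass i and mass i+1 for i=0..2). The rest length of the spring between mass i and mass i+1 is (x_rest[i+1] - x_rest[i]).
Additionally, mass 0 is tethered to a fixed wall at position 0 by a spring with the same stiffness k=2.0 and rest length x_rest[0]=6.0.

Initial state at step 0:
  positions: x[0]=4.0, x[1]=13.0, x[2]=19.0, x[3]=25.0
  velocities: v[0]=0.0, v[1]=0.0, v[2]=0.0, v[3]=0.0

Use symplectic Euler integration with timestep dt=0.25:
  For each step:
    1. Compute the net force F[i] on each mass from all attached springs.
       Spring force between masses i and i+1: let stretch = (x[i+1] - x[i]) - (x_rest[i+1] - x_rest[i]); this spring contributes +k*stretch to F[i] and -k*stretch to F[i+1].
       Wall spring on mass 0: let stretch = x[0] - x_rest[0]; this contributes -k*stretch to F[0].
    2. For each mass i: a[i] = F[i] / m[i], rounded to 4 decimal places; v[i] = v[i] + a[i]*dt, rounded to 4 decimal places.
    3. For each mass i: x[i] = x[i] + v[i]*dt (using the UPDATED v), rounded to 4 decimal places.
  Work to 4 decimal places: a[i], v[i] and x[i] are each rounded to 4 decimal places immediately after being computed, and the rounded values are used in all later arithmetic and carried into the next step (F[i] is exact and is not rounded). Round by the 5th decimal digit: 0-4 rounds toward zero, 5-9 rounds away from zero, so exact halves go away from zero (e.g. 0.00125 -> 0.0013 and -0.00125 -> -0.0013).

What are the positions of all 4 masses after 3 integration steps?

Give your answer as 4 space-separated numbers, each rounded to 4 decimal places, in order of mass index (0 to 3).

Answer: 6.8067 11.5352 18.7988 24.9941

Derivation:
Step 0: x=[4.0000 13.0000 19.0000 25.0000] v=[0.0000 0.0000 0.0000 0.0000]
Step 1: x=[4.6250 12.6250 19.0000 25.0000] v=[2.5000 -1.5000 0.0000 0.0000]
Step 2: x=[5.6719 12.0469 18.9531 25.0000] v=[4.1875 -2.3125 -0.1875 0.0000]
Step 3: x=[6.8067 11.5352 18.7988 24.9941] v=[4.5391 -2.0469 -0.6172 -0.0235]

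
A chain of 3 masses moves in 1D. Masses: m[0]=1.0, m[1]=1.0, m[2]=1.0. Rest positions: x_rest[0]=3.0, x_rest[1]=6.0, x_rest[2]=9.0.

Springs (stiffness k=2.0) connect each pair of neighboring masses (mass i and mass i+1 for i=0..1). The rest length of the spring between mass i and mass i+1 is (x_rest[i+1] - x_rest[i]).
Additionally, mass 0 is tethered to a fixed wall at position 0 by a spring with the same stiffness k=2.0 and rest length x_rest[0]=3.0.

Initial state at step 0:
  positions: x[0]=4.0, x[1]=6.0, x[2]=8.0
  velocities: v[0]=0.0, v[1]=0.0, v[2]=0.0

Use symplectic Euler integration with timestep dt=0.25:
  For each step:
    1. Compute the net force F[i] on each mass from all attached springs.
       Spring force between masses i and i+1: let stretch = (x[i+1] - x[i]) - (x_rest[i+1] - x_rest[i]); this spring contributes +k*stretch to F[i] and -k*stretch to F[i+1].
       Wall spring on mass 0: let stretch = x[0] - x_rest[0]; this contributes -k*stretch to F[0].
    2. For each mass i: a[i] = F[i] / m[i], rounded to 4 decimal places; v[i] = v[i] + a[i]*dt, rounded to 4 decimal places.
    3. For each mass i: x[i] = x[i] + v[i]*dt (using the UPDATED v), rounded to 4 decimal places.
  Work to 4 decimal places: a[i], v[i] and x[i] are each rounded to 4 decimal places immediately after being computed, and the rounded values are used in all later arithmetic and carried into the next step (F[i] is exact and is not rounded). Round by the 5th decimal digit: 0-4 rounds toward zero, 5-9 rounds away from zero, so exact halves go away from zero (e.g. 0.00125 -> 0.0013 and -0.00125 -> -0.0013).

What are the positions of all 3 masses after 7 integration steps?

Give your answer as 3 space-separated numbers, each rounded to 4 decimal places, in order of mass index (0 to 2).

Answer: 1.9887 5.4390 9.6888

Derivation:
Step 0: x=[4.0000 6.0000 8.0000] v=[0.0000 0.0000 0.0000]
Step 1: x=[3.7500 6.0000 8.1250] v=[-1.0000 0.0000 0.5000]
Step 2: x=[3.3125 5.9844 8.3594] v=[-1.7500 -0.0625 0.9375]
Step 3: x=[2.7949 5.9317 8.6719] v=[-2.0703 -0.2110 1.2500]
Step 4: x=[2.3201 5.8294 9.0169] v=[-1.8994 -0.4093 1.3799]
Step 5: x=[1.9939 5.6869 9.3385] v=[-1.3048 -0.5702 1.2862]
Step 6: x=[1.8801 5.5392 9.5786] v=[-0.4553 -0.5909 0.9604]
Step 7: x=[1.9887 5.4390 9.6888] v=[0.4342 -0.4008 0.4407]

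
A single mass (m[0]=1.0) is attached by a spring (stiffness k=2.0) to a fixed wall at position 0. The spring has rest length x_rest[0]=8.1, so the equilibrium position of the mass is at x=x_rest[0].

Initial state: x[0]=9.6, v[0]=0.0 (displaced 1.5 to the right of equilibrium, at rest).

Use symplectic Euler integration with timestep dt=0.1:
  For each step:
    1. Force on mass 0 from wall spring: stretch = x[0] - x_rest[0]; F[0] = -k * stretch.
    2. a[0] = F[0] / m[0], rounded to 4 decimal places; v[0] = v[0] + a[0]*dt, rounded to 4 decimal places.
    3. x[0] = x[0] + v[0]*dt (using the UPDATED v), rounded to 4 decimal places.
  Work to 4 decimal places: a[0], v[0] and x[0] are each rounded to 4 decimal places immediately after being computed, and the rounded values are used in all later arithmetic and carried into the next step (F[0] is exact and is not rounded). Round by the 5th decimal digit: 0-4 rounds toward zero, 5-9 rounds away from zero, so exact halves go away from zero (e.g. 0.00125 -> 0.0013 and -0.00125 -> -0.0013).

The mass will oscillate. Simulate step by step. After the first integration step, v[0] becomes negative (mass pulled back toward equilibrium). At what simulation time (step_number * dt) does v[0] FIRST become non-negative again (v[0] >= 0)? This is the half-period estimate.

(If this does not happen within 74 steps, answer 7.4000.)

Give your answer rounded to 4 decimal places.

Answer: 2.3000

Derivation:
Step 0: x=[9.6000] v=[0.0000]
Step 1: x=[9.5700] v=[-0.3000]
Step 2: x=[9.5106] v=[-0.5940]
Step 3: x=[9.4230] v=[-0.8761]
Step 4: x=[9.3089] v=[-1.1407]
Step 5: x=[9.1707] v=[-1.3825]
Step 6: x=[9.0110] v=[-1.5966]
Step 7: x=[8.8331] v=[-1.7788]
Step 8: x=[8.6406] v=[-1.9254]
Step 9: x=[8.4373] v=[-2.0335]
Step 10: x=[8.2272] v=[-2.1010]
Step 11: x=[8.0146] v=[-2.1264]
Step 12: x=[7.8037] v=[-2.1093]
Step 13: x=[7.5987] v=[-2.0500]
Step 14: x=[7.4037] v=[-1.9497]
Step 15: x=[7.2227] v=[-1.8104]
Step 16: x=[7.0592] v=[-1.6349]
Step 17: x=[6.9165] v=[-1.4267]
Step 18: x=[6.7975] v=[-1.1900]
Step 19: x=[6.7046] v=[-0.9295]
Step 20: x=[6.6396] v=[-0.6504]
Step 21: x=[6.6038] v=[-0.3583]
Step 22: x=[6.5979] v=[-0.0591]
Step 23: x=[6.6220] v=[0.2413]
First v>=0 after going negative at step 23, time=2.3000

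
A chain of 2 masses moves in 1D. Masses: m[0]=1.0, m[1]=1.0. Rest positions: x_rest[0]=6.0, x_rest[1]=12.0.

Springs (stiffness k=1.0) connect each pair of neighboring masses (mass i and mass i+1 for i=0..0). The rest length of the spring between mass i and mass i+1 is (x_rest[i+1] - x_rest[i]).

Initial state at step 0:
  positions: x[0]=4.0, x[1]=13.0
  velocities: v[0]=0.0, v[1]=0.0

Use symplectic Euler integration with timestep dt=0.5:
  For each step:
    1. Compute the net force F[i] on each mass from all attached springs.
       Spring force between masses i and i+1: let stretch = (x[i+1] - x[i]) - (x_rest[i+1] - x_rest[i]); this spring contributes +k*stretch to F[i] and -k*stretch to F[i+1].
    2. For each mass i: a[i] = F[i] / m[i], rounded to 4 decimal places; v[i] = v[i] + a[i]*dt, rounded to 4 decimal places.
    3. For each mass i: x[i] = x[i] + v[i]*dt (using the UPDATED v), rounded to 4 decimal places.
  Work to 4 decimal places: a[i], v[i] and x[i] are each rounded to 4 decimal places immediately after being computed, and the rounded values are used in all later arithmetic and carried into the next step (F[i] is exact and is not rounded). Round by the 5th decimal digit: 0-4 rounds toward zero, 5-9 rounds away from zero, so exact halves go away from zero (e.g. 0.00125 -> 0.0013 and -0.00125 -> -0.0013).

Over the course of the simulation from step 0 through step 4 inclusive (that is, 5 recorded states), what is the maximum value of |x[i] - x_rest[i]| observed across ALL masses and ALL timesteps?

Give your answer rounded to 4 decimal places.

Answer: 2.0937

Derivation:
Step 0: x=[4.0000 13.0000] v=[0.0000 0.0000]
Step 1: x=[4.7500 12.2500] v=[1.5000 -1.5000]
Step 2: x=[5.8750 11.1250] v=[2.2500 -2.2500]
Step 3: x=[6.8125 10.1875] v=[1.8750 -1.8750]
Step 4: x=[7.0938 9.9063] v=[0.5625 -0.5625]
Max displacement = 2.0937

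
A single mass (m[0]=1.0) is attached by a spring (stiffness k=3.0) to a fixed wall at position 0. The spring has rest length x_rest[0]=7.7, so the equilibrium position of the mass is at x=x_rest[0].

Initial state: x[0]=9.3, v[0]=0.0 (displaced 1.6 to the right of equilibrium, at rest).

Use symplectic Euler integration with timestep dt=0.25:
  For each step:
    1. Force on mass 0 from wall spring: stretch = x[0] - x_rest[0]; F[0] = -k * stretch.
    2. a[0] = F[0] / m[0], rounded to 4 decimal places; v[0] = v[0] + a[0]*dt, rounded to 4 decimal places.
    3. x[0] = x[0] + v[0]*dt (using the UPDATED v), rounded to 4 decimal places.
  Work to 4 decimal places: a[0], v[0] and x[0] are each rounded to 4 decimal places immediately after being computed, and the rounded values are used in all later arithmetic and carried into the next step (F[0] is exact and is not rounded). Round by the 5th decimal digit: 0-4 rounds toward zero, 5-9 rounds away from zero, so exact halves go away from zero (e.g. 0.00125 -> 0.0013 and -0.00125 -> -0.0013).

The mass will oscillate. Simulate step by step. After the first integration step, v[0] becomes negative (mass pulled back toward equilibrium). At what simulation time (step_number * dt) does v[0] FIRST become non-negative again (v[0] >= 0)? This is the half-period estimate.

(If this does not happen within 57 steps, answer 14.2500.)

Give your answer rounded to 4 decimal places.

Step 0: x=[9.3000] v=[0.0000]
Step 1: x=[9.0000] v=[-1.2000]
Step 2: x=[8.4563] v=[-2.1750]
Step 3: x=[7.7708] v=[-2.7422]
Step 4: x=[7.0720] v=[-2.7953]
Step 5: x=[6.4909] v=[-2.3243]
Step 6: x=[6.1365] v=[-1.4175]
Step 7: x=[6.0753] v=[-0.2449]
Step 8: x=[6.3187] v=[0.9736]
First v>=0 after going negative at step 8, time=2.0000

Answer: 2.0000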